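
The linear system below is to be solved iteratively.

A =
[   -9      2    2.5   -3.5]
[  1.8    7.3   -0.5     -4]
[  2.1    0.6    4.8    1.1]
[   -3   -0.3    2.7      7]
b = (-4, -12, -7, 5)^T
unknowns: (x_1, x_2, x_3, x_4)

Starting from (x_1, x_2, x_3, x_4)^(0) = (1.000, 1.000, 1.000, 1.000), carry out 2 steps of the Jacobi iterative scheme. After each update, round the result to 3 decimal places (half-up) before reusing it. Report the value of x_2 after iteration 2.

-1.497

Iteration 1:
  x_1 = (-4 - (2)·1.000 - (2.5)·1.000 - (-3.5)·1.000) / (-9) = 0.556
  x_2 = (-12 - (1.8)·1.000 - (-0.5)·1.000 - (-4)·1.000) / (7.3) = -1.274
  x_3 = (-7 - (2.1)·1.000 - (0.6)·1.000 - (1.1)·1.000) / (4.8) = -2.250
  x_4 = (5 - (-3)·1.000 - (-0.3)·1.000 - (2.7)·1.000) / (7) = 0.800
Iteration 2:
  x_1 = (-4 - (2)·-1.274 - (2.5)·-2.250 - (-3.5)·0.800) / (-9) = -0.775
  x_2 = (-12 - (1.8)·0.556 - (-0.5)·-2.250 - (-4)·0.800) / (7.3) = -1.497
  x_3 = (-7 - (2.1)·0.556 - (0.6)·-1.274 - (1.1)·0.800) / (4.8) = -1.726
  x_4 = (5 - (-3)·0.556 - (-0.3)·-1.274 - (2.7)·-2.250) / (7) = 1.766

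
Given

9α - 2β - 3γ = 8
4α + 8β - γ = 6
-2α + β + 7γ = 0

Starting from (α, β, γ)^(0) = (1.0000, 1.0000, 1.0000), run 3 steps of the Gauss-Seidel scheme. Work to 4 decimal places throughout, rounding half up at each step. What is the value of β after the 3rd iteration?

Iteration 1:
  α = (8 - (-2)·1.0000 - (-3)·1.0000) / (9) = 1.4444
  β = (6 - (4)·1.4444 - (-1)·1.0000) / (8) = 0.1528
  γ = (0 - (-2)·1.4444 - (1)·0.1528) / (7) = 0.3909
Iteration 2:
  α = (8 - (-2)·0.1528 - (-3)·0.3909) / (9) = 1.0531
  β = (6 - (4)·1.0531 - (-1)·0.3909) / (8) = 0.2723
  γ = (0 - (-2)·1.0531 - (1)·0.2723) / (7) = 0.2620
Iteration 3:
  α = (8 - (-2)·0.2723 - (-3)·0.2620) / (9) = 1.0367
  β = (6 - (4)·1.0367 - (-1)·0.2620) / (8) = 0.2644
  γ = (0 - (-2)·1.0367 - (1)·0.2644) / (7) = 0.2584

0.2644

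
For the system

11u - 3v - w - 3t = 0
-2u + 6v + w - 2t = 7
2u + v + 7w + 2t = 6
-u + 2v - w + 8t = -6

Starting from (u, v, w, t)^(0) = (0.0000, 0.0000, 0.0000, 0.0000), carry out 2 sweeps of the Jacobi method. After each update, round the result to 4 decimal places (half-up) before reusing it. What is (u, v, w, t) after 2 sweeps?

Iteration 1:
  u = (0 - (-3)·0.0000 - (-1)·0.0000 - (-3)·0.0000) / (11) = 0.0000
  v = (7 - (-2)·0.0000 - (1)·0.0000 - (-2)·0.0000) / (6) = 1.1667
  w = (6 - (2)·0.0000 - (1)·0.0000 - (2)·0.0000) / (7) = 0.8571
  t = (-6 - (-1)·0.0000 - (2)·0.0000 - (-1)·0.0000) / (8) = -0.7500
Iteration 2:
  u = (0 - (-3)·1.1667 - (-1)·0.8571 - (-3)·-0.7500) / (11) = 0.1916
  v = (7 - (-2)·0.0000 - (1)·0.8571 - (-2)·-0.7500) / (6) = 0.7738
  w = (6 - (2)·0.0000 - (1)·1.1667 - (2)·-0.7500) / (7) = 0.9048
  t = (-6 - (-1)·0.0000 - (2)·1.1667 - (-1)·0.8571) / (8) = -0.9345

(0.1916, 0.7738, 0.9048, -0.9345)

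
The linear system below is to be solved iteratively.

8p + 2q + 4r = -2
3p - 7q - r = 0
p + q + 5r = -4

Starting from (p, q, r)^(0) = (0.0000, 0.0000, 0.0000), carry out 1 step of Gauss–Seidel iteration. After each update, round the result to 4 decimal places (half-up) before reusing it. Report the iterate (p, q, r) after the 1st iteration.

(-0.2500, -0.1071, -0.7286)

Iteration 1:
  p = (-2 - (2)·0.0000 - (4)·0.0000) / (8) = -0.2500
  q = (0 - (3)·-0.2500 - (-1)·0.0000) / (-7) = -0.1071
  r = (-4 - (1)·-0.2500 - (1)·-0.1071) / (5) = -0.7286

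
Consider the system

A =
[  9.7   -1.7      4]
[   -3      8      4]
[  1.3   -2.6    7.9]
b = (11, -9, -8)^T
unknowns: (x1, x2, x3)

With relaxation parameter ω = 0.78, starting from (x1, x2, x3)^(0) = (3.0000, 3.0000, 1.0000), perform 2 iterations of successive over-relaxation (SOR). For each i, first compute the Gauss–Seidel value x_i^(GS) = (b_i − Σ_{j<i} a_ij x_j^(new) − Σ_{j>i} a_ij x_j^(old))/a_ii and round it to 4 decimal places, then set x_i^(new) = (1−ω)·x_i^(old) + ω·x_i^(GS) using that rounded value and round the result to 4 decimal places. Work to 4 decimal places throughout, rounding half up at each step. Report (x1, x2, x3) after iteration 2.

(1.4875, -0.1540, -1.1991)

Iteration 1:
  x1: GS value = (11 - (-1.7)·3.0000 - (4)·1.0000) / (9.7) = 1.2474;  x1 ← (1−ω)·3.0000 + ω·1.2474 = 1.6330
  x2: GS value = (-9 - (-3)·1.6330 - (4)·1.0000) / (8) = -1.0126;  x2 ← (1−ω)·3.0000 + ω·-1.0126 = -0.1298
  x3: GS value = (-8 - (1.3)·1.6330 - (-2.6)·-0.1298) / (7.9) = -1.3241;  x3 ← (1−ω)·1.0000 + ω·-1.3241 = -0.8128
Iteration 2:
  x1: GS value = (11 - (-1.7)·-0.1298 - (4)·-0.8128) / (9.7) = 1.4464;  x1 ← (1−ω)·1.6330 + ω·1.4464 = 1.4875
  x2: GS value = (-9 - (-3)·1.4875 - (4)·-0.8128) / (8) = -0.1608;  x2 ← (1−ω)·-0.1298 + ω·-0.1608 = -0.1540
  x3: GS value = (-8 - (1.3)·1.4875 - (-2.6)·-0.1540) / (7.9) = -1.3081;  x3 ← (1−ω)·-0.8128 + ω·-1.3081 = -1.1991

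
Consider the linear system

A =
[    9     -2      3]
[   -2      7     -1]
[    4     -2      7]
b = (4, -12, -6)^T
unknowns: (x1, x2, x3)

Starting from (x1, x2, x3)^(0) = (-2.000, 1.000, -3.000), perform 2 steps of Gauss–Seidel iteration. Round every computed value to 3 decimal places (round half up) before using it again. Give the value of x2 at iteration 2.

-1.802

Iteration 1:
  x1 = (4 - (-2)·1.000 - (3)·-3.000) / (9) = 1.667
  x2 = (-12 - (-2)·1.667 - (-1)·-3.000) / (7) = -1.667
  x3 = (-6 - (4)·1.667 - (-2)·-1.667) / (7) = -2.286
Iteration 2:
  x1 = (4 - (-2)·-1.667 - (3)·-2.286) / (9) = 0.836
  x2 = (-12 - (-2)·0.836 - (-1)·-2.286) / (7) = -1.802
  x3 = (-6 - (4)·0.836 - (-2)·-1.802) / (7) = -1.850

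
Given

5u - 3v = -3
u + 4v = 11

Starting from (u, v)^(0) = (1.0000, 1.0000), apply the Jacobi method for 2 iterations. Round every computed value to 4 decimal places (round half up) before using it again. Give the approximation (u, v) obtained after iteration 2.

Iteration 1:
  u = (-3 - (-3)·1.0000) / (5) = 0.0000
  v = (11 - (1)·1.0000) / (4) = 2.5000
Iteration 2:
  u = (-3 - (-3)·2.5000) / (5) = 0.9000
  v = (11 - (1)·0.0000) / (4) = 2.7500

(0.9000, 2.7500)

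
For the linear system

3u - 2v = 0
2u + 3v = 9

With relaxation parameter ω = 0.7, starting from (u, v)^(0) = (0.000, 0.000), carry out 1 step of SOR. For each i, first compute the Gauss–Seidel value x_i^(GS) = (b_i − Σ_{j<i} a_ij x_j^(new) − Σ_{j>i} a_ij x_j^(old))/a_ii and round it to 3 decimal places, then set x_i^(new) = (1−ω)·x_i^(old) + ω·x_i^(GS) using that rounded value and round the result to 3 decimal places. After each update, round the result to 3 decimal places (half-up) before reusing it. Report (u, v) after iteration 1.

(0.000, 2.100)

Iteration 1:
  u: GS value = (0 - (-2)·0.000) / (3) = 0.000;  u ← (1−ω)·0.000 + ω·0.000 = 0.000
  v: GS value = (9 - (2)·0.000) / (3) = 3.000;  v ← (1−ω)·0.000 + ω·3.000 = 2.100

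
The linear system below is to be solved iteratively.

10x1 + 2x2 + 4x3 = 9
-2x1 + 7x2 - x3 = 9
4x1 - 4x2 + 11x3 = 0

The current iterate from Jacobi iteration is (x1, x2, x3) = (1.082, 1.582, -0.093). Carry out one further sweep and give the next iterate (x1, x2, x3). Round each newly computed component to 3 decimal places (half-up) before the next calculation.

(0.621, 1.582, 0.182)

One sweep:
  x1 = (9 - (2)·1.582 - (4)·-0.093) / (10) = 0.621
  x2 = (9 - (-2)·1.082 - (-1)·-0.093) / (7) = 1.582
  x3 = (0 - (4)·1.082 - (-4)·1.582) / (11) = 0.182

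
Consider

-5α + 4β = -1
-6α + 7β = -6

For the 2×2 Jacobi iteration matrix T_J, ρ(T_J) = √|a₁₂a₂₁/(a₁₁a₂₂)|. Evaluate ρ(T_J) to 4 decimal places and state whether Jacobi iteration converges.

0.8281

a₁₂a₂₁/(a₁₁a₂₂) = (4)·(-6) / ((-5)·(7)) = 0.685714
ρ = √|0.685714| = √0.685714 = 0.8281
ρ < 1, so Jacobi converges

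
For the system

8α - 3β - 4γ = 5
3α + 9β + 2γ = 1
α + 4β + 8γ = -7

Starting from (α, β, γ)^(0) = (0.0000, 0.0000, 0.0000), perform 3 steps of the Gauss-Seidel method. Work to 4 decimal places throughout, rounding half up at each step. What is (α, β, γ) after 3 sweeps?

Iteration 1:
  α = (5 - (-3)·0.0000 - (-4)·0.0000) / (8) = 0.6250
  β = (1 - (3)·0.6250 - (2)·0.0000) / (9) = -0.0972
  γ = (-7 - (1)·0.6250 - (4)·-0.0972) / (8) = -0.9045
Iteration 2:
  α = (5 - (-3)·-0.0972 - (-4)·-0.9045) / (8) = 0.1363
  β = (1 - (3)·0.1363 - (2)·-0.9045) / (9) = 0.2667
  γ = (-7 - (1)·0.1363 - (4)·0.2667) / (8) = -1.0254
Iteration 3:
  α = (5 - (-3)·0.2667 - (-4)·-1.0254) / (8) = 0.2123
  β = (1 - (3)·0.2123 - (2)·-1.0254) / (9) = 0.2682
  γ = (-7 - (1)·0.2123 - (4)·0.2682) / (8) = -1.0356

(0.2123, 0.2682, -1.0356)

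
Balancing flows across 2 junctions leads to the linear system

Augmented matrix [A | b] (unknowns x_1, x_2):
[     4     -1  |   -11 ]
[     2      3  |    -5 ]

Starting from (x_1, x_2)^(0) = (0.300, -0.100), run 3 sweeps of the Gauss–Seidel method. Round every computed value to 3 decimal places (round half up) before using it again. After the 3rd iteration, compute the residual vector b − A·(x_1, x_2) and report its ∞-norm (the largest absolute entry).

Iteration 1:
  x_1 = (-11 - (-1)·-0.100) / (4) = -2.775
  x_2 = (-5 - (2)·-2.775) / (3) = 0.183
Iteration 2:
  x_1 = (-11 - (-1)·0.183) / (4) = -2.704
  x_2 = (-5 - (2)·-2.704) / (3) = 0.136
Iteration 3:
  x_1 = (-11 - (-1)·0.136) / (4) = -2.716
  x_2 = (-5 - (2)·-2.716) / (3) = 0.144
Residual b − A·x = (0.008, 0.000); ∞-norm = 0.008

0.008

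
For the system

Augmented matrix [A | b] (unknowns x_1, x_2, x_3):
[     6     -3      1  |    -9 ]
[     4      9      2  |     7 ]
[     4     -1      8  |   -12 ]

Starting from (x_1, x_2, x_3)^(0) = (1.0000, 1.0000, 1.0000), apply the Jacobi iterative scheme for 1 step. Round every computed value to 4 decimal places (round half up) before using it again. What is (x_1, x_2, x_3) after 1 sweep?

Iteration 1:
  x_1 = (-9 - (-3)·1.0000 - (1)·1.0000) / (6) = -1.1667
  x_2 = (7 - (4)·1.0000 - (2)·1.0000) / (9) = 0.1111
  x_3 = (-12 - (4)·1.0000 - (-1)·1.0000) / (8) = -1.8750

(-1.1667, 0.1111, -1.8750)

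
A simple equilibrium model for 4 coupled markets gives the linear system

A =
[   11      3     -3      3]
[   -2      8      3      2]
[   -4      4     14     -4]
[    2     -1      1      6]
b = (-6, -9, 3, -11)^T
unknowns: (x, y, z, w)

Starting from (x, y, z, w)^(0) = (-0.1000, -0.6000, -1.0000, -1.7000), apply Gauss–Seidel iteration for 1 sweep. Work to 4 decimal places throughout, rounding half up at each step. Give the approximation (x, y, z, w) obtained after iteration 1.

(-0.1909, -0.3727, -0.2195, -1.7952)

Iteration 1:
  x = (-6 - (3)·-0.6000 - (-3)·-1.0000 - (3)·-1.7000) / (11) = -0.1909
  y = (-9 - (-2)·-0.1909 - (3)·-1.0000 - (2)·-1.7000) / (8) = -0.3727
  z = (3 - (-4)·-0.1909 - (4)·-0.3727 - (-4)·-1.7000) / (14) = -0.2195
  w = (-11 - (2)·-0.1909 - (-1)·-0.3727 - (1)·-0.2195) / (6) = -1.7952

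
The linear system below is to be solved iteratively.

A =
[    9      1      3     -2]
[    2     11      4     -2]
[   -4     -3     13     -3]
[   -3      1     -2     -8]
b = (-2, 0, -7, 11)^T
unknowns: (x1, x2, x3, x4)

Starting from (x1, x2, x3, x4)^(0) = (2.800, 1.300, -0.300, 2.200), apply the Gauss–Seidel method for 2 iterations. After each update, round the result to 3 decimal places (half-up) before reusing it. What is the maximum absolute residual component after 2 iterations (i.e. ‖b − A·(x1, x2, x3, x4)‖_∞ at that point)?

6.141

Iteration 1:
  x1 = (-2 - (1)·1.300 - (3)·-0.300 - (-2)·2.200) / (9) = 0.222
  x2 = (0 - (2)·0.222 - (4)·-0.300 - (-2)·2.200) / (11) = 0.469
  x3 = (-7 - (-4)·0.222 - (-3)·0.469 - (-3)·2.200) / (13) = 0.146
  x4 = (11 - (-3)·0.222 - (1)·0.469 - (-2)·0.146) / (-8) = -1.436
Iteration 2:
  x1 = (-2 - (1)·0.469 - (3)·0.146 - (-2)·-1.436) / (9) = -0.642
  x2 = (0 - (2)·-0.642 - (4)·0.146 - (-2)·-1.436) / (11) = -0.197
  x3 = (-7 - (-4)·-0.642 - (-3)·-0.197 - (-3)·-1.436) / (13) = -1.113
  x4 = (11 - (-3)·-0.642 - (1)·-0.197 - (-2)·-1.113) / (-8) = -0.881
Residual b − A·x = (5.552, 6.141, 1.667, -0.003); ∞-norm = 6.141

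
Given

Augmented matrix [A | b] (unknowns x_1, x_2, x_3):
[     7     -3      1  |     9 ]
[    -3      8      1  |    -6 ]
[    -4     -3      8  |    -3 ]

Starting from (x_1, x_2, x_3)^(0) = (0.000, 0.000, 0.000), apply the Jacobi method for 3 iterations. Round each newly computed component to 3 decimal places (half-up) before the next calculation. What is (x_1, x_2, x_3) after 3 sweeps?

Iteration 1:
  x_1 = (9 - (-3)·0.000 - (1)·0.000) / (7) = 1.286
  x_2 = (-6 - (-3)·0.000 - (1)·0.000) / (8) = -0.750
  x_3 = (-3 - (-4)·0.000 - (-3)·0.000) / (8) = -0.375
Iteration 2:
  x_1 = (9 - (-3)·-0.750 - (1)·-0.375) / (7) = 1.018
  x_2 = (-6 - (-3)·1.286 - (1)·-0.375) / (8) = -0.221
  x_3 = (-3 - (-4)·1.286 - (-3)·-0.750) / (8) = -0.013
Iteration 3:
  x_1 = (9 - (-3)·-0.221 - (1)·-0.013) / (7) = 1.193
  x_2 = (-6 - (-3)·1.018 - (1)·-0.013) / (8) = -0.367
  x_3 = (-3 - (-4)·1.018 - (-3)·-0.221) / (8) = 0.051

(1.193, -0.367, 0.051)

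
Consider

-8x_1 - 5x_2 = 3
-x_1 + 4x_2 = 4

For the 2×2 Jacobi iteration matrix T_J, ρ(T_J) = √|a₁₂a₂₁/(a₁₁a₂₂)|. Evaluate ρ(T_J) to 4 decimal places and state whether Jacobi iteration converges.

a₁₂a₂₁/(a₁₁a₂₂) = (-5)·(-1) / ((-8)·(4)) = -0.156250
ρ = √|-0.156250| = √0.156250 = 0.3953
ρ < 1, so Jacobi converges

0.3953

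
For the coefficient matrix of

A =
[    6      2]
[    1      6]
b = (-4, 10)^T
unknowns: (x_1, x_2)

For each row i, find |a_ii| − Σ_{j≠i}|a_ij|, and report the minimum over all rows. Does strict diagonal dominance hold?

4

row 1: |6| − (2) = 4
row 2: |6| − (1) = 5
minimum over rows = 4 → strictly diagonally dominant (convergence guaranteed)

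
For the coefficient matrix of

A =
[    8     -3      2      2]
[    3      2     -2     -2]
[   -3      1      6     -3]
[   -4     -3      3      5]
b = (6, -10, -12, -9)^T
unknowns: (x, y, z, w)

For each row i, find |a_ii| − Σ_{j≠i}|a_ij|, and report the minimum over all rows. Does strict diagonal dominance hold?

-5

row 1: |8| − (3+2+2) = 1
row 2: |2| − (3+2+2) = -5
row 3: |6| − (3+1+3) = -1
row 4: |5| − (4+3+3) = -5
minimum over rows = -5 → not strictly diagonally dominant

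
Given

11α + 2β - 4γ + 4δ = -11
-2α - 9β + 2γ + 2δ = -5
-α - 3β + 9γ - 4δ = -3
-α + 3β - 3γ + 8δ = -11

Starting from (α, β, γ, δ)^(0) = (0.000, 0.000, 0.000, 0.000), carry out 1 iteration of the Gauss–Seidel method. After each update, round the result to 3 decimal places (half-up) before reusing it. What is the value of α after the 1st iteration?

Iteration 1:
  α = (-11 - (2)·0.000 - (-4)·0.000 - (4)·0.000) / (11) = -1.000
  β = (-5 - (-2)·-1.000 - (2)·0.000 - (2)·0.000) / (-9) = 0.778
  γ = (-3 - (-1)·-1.000 - (-3)·0.778 - (-4)·0.000) / (9) = -0.185
  δ = (-11 - (-1)·-1.000 - (3)·0.778 - (-3)·-0.185) / (8) = -1.861

-1.000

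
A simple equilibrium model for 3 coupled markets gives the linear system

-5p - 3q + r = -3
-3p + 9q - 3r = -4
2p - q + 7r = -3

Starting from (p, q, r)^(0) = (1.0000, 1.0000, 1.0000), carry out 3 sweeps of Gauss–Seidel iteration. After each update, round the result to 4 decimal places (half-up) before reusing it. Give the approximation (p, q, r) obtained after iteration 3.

Iteration 1:
  p = (-3 - (-3)·1.0000 - (1)·1.0000) / (-5) = 0.2000
  q = (-4 - (-3)·0.2000 - (-3)·1.0000) / (9) = -0.0444
  r = (-3 - (2)·0.2000 - (-1)·-0.0444) / (7) = -0.4921
Iteration 2:
  p = (-3 - (-3)·-0.0444 - (1)·-0.4921) / (-5) = 0.5282
  q = (-4 - (-3)·0.5282 - (-3)·-0.4921) / (9) = -0.4324
  r = (-3 - (2)·0.5282 - (-1)·-0.4324) / (7) = -0.6413
Iteration 3:
  p = (-3 - (-3)·-0.4324 - (1)·-0.6413) / (-5) = 0.7312
  q = (-4 - (-3)·0.7312 - (-3)·-0.6413) / (9) = -0.4145
  r = (-3 - (2)·0.7312 - (-1)·-0.4145) / (7) = -0.6967

(0.7312, -0.4145, -0.6967)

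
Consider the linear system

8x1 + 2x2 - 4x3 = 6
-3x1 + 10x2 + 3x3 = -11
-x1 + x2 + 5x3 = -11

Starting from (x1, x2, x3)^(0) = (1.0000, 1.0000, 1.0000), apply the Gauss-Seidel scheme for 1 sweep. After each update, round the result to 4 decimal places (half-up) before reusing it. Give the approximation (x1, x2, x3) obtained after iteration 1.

Iteration 1:
  x1 = (6 - (2)·1.0000 - (-4)·1.0000) / (8) = 1.0000
  x2 = (-11 - (-3)·1.0000 - (3)·1.0000) / (10) = -1.1000
  x3 = (-11 - (-1)·1.0000 - (1)·-1.1000) / (5) = -1.7800

(1.0000, -1.1000, -1.7800)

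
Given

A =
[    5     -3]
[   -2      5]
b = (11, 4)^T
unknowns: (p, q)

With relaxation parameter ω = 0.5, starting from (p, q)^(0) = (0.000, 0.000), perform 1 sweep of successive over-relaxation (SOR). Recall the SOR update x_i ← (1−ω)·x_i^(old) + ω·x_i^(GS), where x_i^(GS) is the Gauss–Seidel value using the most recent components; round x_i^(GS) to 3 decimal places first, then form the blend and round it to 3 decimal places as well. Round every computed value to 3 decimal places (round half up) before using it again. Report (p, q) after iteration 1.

Iteration 1:
  p: GS value = (11 - (-3)·0.000) / (5) = 2.200;  p ← (1−ω)·0.000 + ω·2.200 = 1.100
  q: GS value = (4 - (-2)·1.100) / (5) = 1.240;  q ← (1−ω)·0.000 + ω·1.240 = 0.620

(1.100, 0.620)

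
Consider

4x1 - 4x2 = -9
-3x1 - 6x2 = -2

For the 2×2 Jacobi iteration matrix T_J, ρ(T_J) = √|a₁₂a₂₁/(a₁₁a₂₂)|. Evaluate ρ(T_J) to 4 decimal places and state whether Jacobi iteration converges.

0.7071

a₁₂a₂₁/(a₁₁a₂₂) = (-4)·(-3) / ((4)·(-6)) = -0.500000
ρ = √|-0.500000| = √0.500000 = 0.7071
ρ < 1, so Jacobi converges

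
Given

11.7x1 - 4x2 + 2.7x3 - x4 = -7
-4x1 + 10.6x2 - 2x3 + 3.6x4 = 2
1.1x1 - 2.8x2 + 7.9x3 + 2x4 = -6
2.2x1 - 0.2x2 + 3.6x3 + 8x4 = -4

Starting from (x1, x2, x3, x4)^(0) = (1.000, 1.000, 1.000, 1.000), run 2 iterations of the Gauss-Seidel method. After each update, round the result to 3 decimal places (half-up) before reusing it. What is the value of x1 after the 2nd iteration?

Iteration 1:
  x1 = (-7 - (-4)·1.000 - (2.7)·1.000 - (-1)·1.000) / (11.7) = -0.402
  x2 = (2 - (-4)·-0.402 - (-2)·1.000 - (3.6)·1.000) / (10.6) = -0.114
  x3 = (-6 - (1.1)·-0.402 - (-2.8)·-0.114 - (2)·1.000) / (7.9) = -0.997
  x4 = (-4 - (2.2)·-0.402 - (-0.2)·-0.114 - (3.6)·-0.997) / (8) = 0.056
Iteration 2:
  x1 = (-7 - (-4)·-0.114 - (2.7)·-0.997 - (-1)·0.056) / (11.7) = -0.402
  x2 = (2 - (-4)·-0.402 - (-2)·-0.997 - (3.6)·0.056) / (10.6) = -0.170
  x3 = (-6 - (1.1)·-0.402 - (-2.8)·-0.170 - (2)·0.056) / (7.9) = -0.778
  x4 = (-4 - (2.2)·-0.402 - (-0.2)·-0.170 - (3.6)·-0.778) / (8) = -0.044

-0.402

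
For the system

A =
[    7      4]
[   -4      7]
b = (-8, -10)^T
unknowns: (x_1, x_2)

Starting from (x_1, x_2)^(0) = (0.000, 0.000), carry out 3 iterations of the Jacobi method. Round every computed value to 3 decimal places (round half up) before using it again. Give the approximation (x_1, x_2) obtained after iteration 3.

Iteration 1:
  x_1 = (-8 - (4)·0.000) / (7) = -1.143
  x_2 = (-10 - (-4)·0.000) / (7) = -1.429
Iteration 2:
  x_1 = (-8 - (4)·-1.429) / (7) = -0.326
  x_2 = (-10 - (-4)·-1.143) / (7) = -2.082
Iteration 3:
  x_1 = (-8 - (4)·-2.082) / (7) = 0.047
  x_2 = (-10 - (-4)·-0.326) / (7) = -1.615

(0.047, -1.615)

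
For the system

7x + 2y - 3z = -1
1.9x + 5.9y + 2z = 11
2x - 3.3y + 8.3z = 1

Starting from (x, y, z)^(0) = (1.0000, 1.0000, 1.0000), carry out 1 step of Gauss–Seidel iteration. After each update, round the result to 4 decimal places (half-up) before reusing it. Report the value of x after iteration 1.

Iteration 1:
  x = (-1 - (2)·1.0000 - (-3)·1.0000) / (7) = 0.0000
  y = (11 - (1.9)·0.0000 - (2)·1.0000) / (5.9) = 1.5254
  z = (1 - (2)·0.0000 - (-3.3)·1.5254) / (8.3) = 0.7270

0.0000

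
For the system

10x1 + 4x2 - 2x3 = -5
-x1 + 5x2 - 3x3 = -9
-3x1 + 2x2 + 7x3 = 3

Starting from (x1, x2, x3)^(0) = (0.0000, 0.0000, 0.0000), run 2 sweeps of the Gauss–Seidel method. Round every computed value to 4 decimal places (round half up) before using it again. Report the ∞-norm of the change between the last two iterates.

Iteration 1:
  x1 = (-5 - (4)·0.0000 - (-2)·0.0000) / (10) = -0.5000
  x2 = (-9 - (-1)·-0.5000 - (-3)·0.0000) / (5) = -1.9000
  x3 = (3 - (-3)·-0.5000 - (2)·-1.9000) / (7) = 0.7571
Iteration 2:
  x1 = (-5 - (4)·-1.9000 - (-2)·0.7571) / (10) = 0.4114
  x2 = (-9 - (-1)·0.4114 - (-3)·0.7571) / (5) = -1.2635
  x3 = (3 - (-3)·0.4114 - (2)·-1.2635) / (7) = 0.9659
Change: (0.9114, 0.6365, 0.2088) → max |·| = 0.9114

0.9114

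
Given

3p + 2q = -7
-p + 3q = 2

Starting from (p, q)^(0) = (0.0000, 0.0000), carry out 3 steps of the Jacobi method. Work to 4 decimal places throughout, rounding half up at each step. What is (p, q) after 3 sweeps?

(-2.2593, -0.2593)

Iteration 1:
  p = (-7 - (2)·0.0000) / (3) = -2.3333
  q = (2 - (-1)·0.0000) / (3) = 0.6667
Iteration 2:
  p = (-7 - (2)·0.6667) / (3) = -2.7778
  q = (2 - (-1)·-2.3333) / (3) = -0.1111
Iteration 3:
  p = (-7 - (2)·-0.1111) / (3) = -2.2593
  q = (2 - (-1)·-2.7778) / (3) = -0.2593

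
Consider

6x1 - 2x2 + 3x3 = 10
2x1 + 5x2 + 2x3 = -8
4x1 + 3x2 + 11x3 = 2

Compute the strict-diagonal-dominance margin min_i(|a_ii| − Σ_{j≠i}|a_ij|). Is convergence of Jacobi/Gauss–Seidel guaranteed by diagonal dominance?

1

row 1: |6| − (2+3) = 1
row 2: |5| − (2+2) = 1
row 3: |11| − (4+3) = 4
minimum over rows = 1 → strictly diagonally dominant (convergence guaranteed)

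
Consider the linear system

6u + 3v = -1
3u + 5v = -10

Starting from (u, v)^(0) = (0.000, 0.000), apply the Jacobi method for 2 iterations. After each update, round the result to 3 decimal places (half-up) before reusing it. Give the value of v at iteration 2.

Iteration 1:
  u = (-1 - (3)·0.000) / (6) = -0.167
  v = (-10 - (3)·0.000) / (5) = -2.000
Iteration 2:
  u = (-1 - (3)·-2.000) / (6) = 0.833
  v = (-10 - (3)·-0.167) / (5) = -1.900

-1.900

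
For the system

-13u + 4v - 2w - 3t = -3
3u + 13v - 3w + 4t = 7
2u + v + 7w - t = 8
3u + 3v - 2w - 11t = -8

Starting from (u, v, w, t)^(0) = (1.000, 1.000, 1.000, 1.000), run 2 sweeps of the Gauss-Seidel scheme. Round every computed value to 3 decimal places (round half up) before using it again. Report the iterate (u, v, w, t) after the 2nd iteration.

Iteration 1:
  u = (-3 - (4)·1.000 - (-2)·1.000 - (-3)·1.000) / (-13) = 0.154
  v = (7 - (3)·0.154 - (-3)·1.000 - (4)·1.000) / (13) = 0.426
  w = (8 - (2)·0.154 - (1)·0.426 - (-1)·1.000) / (7) = 1.181
  t = (-8 - (3)·0.154 - (3)·0.426 - (-2)·1.181) / (-11) = 0.671
Iteration 2:
  u = (-3 - (4)·0.426 - (-2)·1.181 - (-3)·0.671) / (-13) = 0.025
  v = (7 - (3)·0.025 - (-3)·1.181 - (4)·0.671) / (13) = 0.599
  w = (8 - (2)·0.025 - (1)·0.599 - (-1)·0.671) / (7) = 1.146
  t = (-8 - (3)·0.025 - (3)·0.599 - (-2)·1.146) / (-11) = 0.689

(0.025, 0.599, 1.146, 0.689)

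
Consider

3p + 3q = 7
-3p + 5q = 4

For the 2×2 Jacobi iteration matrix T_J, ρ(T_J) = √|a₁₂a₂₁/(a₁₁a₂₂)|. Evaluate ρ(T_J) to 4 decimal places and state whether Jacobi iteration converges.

0.7746

a₁₂a₂₁/(a₁₁a₂₂) = (3)·(-3) / ((3)·(5)) = -0.600000
ρ = √|-0.600000| = √0.600000 = 0.7746
ρ < 1, so Jacobi converges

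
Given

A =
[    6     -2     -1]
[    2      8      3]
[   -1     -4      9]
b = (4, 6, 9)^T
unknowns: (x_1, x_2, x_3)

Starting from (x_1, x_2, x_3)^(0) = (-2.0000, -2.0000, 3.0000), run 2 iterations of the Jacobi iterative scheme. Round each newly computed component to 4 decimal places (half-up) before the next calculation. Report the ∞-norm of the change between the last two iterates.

1.2222

Iteration 1:
  x_1 = (4 - (-2)·-2.0000 - (-1)·3.0000) / (6) = 0.5000
  x_2 = (6 - (2)·-2.0000 - (3)·3.0000) / (8) = 0.1250
  x_3 = (9 - (-1)·-2.0000 - (-4)·-2.0000) / (9) = -0.1111
Iteration 2:
  x_1 = (4 - (-2)·0.1250 - (-1)·-0.1111) / (6) = 0.6898
  x_2 = (6 - (2)·0.5000 - (3)·-0.1111) / (8) = 0.6667
  x_3 = (9 - (-1)·0.5000 - (-4)·0.1250) / (9) = 1.1111
Change: (0.1898, 0.5417, 1.2222) → max |·| = 1.2222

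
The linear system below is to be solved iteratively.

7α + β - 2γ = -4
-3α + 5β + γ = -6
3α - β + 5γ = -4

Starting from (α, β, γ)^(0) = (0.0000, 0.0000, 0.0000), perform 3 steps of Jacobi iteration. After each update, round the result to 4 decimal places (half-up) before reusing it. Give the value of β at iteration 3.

-1.4377

Iteration 1:
  α = (-4 - (1)·0.0000 - (-2)·0.0000) / (7) = -0.5714
  β = (-6 - (-3)·0.0000 - (1)·0.0000) / (5) = -1.2000
  γ = (-4 - (3)·0.0000 - (-1)·0.0000) / (5) = -0.8000
Iteration 2:
  α = (-4 - (1)·-1.2000 - (-2)·-0.8000) / (7) = -0.6286
  β = (-6 - (-3)·-0.5714 - (1)·-0.8000) / (5) = -1.3828
  γ = (-4 - (3)·-0.5714 - (-1)·-1.2000) / (5) = -0.6972
Iteration 3:
  α = (-4 - (1)·-1.3828 - (-2)·-0.6972) / (7) = -0.5731
  β = (-6 - (-3)·-0.6286 - (1)·-0.6972) / (5) = -1.4377
  γ = (-4 - (3)·-0.6286 - (-1)·-1.3828) / (5) = -0.6994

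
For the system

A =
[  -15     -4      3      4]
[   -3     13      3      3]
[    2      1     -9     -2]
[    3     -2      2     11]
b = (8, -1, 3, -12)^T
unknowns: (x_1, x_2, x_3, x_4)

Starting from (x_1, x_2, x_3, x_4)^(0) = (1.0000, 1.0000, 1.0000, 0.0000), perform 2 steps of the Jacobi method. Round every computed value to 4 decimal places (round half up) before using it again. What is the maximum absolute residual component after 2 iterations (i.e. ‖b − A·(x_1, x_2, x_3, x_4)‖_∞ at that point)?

Iteration 1:
  x_1 = (8 - (-4)·1.0000 - (3)·1.0000 - (4)·0.0000) / (-15) = -0.6000
  x_2 = (-1 - (-3)·1.0000 - (3)·1.0000 - (3)·0.0000) / (13) = -0.0769
  x_3 = (3 - (2)·1.0000 - (1)·1.0000 - (-2)·0.0000) / (-9) = 0.0000
  x_4 = (-12 - (3)·1.0000 - (-2)·1.0000 - (2)·1.0000) / (11) = -1.3636
Iteration 2:
  x_1 = (8 - (-4)·-0.0769 - (3)·0.0000 - (4)·-1.3636) / (-15) = -0.8765
  x_2 = (-1 - (-3)·-0.6000 - (3)·0.0000 - (3)·-1.3636) / (13) = 0.0993
  x_3 = (3 - (2)·-0.6000 - (1)·-0.0769 - (-2)·-1.3636) / (-9) = -0.1722
  x_4 = (-12 - (3)·-0.6000 - (-2)·-0.0769 - (2)·0.0000) / (11) = -0.9413
Residual b − A·x = (-0.4685, -1.5799, 1.2213, 1.5268); ∞-norm = 1.5799

1.5799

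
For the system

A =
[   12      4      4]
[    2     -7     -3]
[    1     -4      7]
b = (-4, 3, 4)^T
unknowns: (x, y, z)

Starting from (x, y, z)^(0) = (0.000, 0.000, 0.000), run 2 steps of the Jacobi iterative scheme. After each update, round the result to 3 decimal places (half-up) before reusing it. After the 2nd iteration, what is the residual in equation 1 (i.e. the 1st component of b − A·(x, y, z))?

Iteration 1:
  x = (-4 - (4)·0.000 - (4)·0.000) / (12) = -0.333
  y = (3 - (2)·0.000 - (-3)·0.000) / (-7) = -0.429
  z = (4 - (1)·0.000 - (-4)·0.000) / (7) = 0.571
Iteration 2:
  x = (-4 - (4)·-0.429 - (4)·0.571) / (12) = -0.381
  y = (3 - (2)·-0.333 - (-3)·0.571) / (-7) = -0.768
  z = (4 - (1)·-0.333 - (-4)·-0.429) / (7) = 0.374
Residual b − A·x = (2.148, -0.492, -1.309)

2.148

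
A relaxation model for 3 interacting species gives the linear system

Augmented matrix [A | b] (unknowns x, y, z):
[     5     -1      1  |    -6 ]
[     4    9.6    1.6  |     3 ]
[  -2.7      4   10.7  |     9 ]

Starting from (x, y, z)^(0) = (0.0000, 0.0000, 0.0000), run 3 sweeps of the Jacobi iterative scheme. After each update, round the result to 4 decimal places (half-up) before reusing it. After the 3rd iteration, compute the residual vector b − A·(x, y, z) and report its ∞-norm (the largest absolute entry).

0.3658

Iteration 1:
  x = (-6 - (-1)·0.0000 - (1)·0.0000) / (5) = -1.2000
  y = (3 - (4)·0.0000 - (1.6)·0.0000) / (9.6) = 0.3125
  z = (9 - (-2.7)·0.0000 - (4)·0.0000) / (10.7) = 0.8411
Iteration 2:
  x = (-6 - (-1)·0.3125 - (1)·0.8411) / (5) = -1.3057
  y = (3 - (4)·-1.2000 - (1.6)·0.8411) / (9.6) = 0.6723
  z = (9 - (-2.7)·-1.2000 - (4)·0.3125) / (10.7) = 0.4215
Iteration 3:
  x = (-6 - (-1)·0.6723 - (1)·0.4215) / (5) = -1.1498
  y = (3 - (4)·-1.3057 - (1.6)·0.4215) / (9.6) = 0.7863
  z = (9 - (-2.7)·-1.3057 - (4)·0.6723) / (10.7) = 0.2603
Residual b − A·x = (0.2750, -0.3658, -0.0349); ∞-norm = 0.3658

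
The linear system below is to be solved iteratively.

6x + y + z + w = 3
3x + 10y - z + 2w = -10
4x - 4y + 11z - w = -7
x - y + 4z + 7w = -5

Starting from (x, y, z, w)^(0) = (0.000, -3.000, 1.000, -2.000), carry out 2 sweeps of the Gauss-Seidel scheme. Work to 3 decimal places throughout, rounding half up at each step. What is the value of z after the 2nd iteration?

-1.493

Iteration 1:
  x = (3 - (1)·-3.000 - (1)·1.000 - (1)·-2.000) / (6) = 1.167
  y = (-10 - (3)·1.167 - (-1)·1.000 - (2)·-2.000) / (10) = -0.850
  z = (-7 - (4)·1.167 - (-4)·-0.850 - (-1)·-2.000) / (11) = -1.552
  w = (-5 - (1)·1.167 - (-1)·-0.850 - (4)·-1.552) / (7) = -0.116
Iteration 2:
  x = (3 - (1)·-0.850 - (1)·-1.552 - (1)·-0.116) / (6) = 0.920
  y = (-10 - (3)·0.920 - (-1)·-1.552 - (2)·-0.116) / (10) = -1.408
  z = (-7 - (4)·0.920 - (-4)·-1.408 - (-1)·-0.116) / (11) = -1.493
  w = (-5 - (1)·0.920 - (-1)·-1.408 - (4)·-1.493) / (7) = -0.194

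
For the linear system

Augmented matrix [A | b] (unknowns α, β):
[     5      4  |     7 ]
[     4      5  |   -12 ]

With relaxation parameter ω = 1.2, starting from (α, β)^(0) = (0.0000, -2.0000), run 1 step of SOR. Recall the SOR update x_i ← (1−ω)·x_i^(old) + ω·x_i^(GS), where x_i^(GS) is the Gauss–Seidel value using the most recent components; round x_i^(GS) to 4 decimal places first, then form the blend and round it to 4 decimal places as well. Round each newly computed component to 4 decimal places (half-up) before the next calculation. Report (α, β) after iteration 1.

Iteration 1:
  α: GS value = (7 - (4)·-2.0000) / (5) = 3.0000;  α ← (1−ω)·0.0000 + ω·3.0000 = 3.6000
  β: GS value = (-12 - (4)·3.6000) / (5) = -5.2800;  β ← (1−ω)·-2.0000 + ω·-5.2800 = -5.9360

(3.6000, -5.9360)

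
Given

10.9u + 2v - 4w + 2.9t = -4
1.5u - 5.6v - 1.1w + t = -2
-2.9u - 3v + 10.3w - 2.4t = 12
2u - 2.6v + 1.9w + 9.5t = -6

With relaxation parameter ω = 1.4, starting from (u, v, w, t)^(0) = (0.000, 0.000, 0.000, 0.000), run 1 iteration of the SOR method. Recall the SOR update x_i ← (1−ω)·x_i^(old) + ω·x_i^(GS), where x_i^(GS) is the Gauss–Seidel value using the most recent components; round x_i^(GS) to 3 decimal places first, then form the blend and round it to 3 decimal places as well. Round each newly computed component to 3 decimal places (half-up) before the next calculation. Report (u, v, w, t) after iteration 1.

(-0.514, 0.307, 1.554, -1.050)

Iteration 1:
  u: GS value = (-4 - (2)·0.000 - (-4)·0.000 - (2.9)·0.000) / (10.9) = -0.367;  u ← (1−ω)·0.000 + ω·-0.367 = -0.514
  v: GS value = (-2 - (1.5)·-0.514 - (-1.1)·0.000 - (1)·0.000) / (-5.6) = 0.219;  v ← (1−ω)·0.000 + ω·0.219 = 0.307
  w: GS value = (12 - (-2.9)·-0.514 - (-3)·0.307 - (-2.4)·0.000) / (10.3) = 1.110;  w ← (1−ω)·0.000 + ω·1.110 = 1.554
  t: GS value = (-6 - (2)·-0.514 - (-2.6)·0.307 - (1.9)·1.554) / (9.5) = -0.750;  t ← (1−ω)·0.000 + ω·-0.750 = -1.050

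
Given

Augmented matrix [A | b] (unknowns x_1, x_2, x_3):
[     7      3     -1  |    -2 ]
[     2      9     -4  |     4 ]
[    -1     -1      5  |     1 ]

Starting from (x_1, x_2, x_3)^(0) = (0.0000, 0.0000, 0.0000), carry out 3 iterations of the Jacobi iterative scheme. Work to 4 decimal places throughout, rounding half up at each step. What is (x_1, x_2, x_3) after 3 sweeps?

Iteration 1:
  x_1 = (-2 - (3)·0.0000 - (-1)·0.0000) / (7) = -0.2857
  x_2 = (4 - (2)·0.0000 - (-4)·0.0000) / (9) = 0.4444
  x_3 = (1 - (-1)·0.0000 - (-1)·0.0000) / (5) = 0.2000
Iteration 2:
  x_1 = (-2 - (3)·0.4444 - (-1)·0.2000) / (7) = -0.4476
  x_2 = (4 - (2)·-0.2857 - (-4)·0.2000) / (9) = 0.5968
  x_3 = (1 - (-1)·-0.2857 - (-1)·0.4444) / (5) = 0.2317
Iteration 3:
  x_1 = (-2 - (3)·0.5968 - (-1)·0.2317) / (7) = -0.5084
  x_2 = (4 - (2)·-0.4476 - (-4)·0.2317) / (9) = 0.6469
  x_3 = (1 - (-1)·-0.4476 - (-1)·0.5968) / (5) = 0.2298

(-0.5084, 0.6469, 0.2298)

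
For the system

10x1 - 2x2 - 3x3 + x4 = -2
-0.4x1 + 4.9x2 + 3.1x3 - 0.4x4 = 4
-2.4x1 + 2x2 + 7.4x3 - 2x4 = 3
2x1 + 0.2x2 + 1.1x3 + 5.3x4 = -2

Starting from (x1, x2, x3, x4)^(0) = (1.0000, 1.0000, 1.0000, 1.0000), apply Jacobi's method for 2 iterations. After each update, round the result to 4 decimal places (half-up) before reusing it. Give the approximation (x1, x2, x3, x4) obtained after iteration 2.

Iteration 1:
  x1 = (-2 - (-2)·1.0000 - (-3)·1.0000 - (1)·1.0000) / (10) = 0.2000
  x2 = (4 - (-0.4)·1.0000 - (3.1)·1.0000 - (-0.4)·1.0000) / (4.9) = 0.3469
  x3 = (3 - (-2.4)·1.0000 - (2)·1.0000 - (-2)·1.0000) / (7.4) = 0.7297
  x4 = (-2 - (2)·1.0000 - (0.2)·1.0000 - (1.1)·1.0000) / (5.3) = -1.0000
Iteration 2:
  x1 = (-2 - (-2)·0.3469 - (-3)·0.7297 - (1)·-1.0000) / (10) = 0.1883
  x2 = (4 - (-0.4)·0.2000 - (3.1)·0.7297 - (-0.4)·-1.0000) / (4.9) = 0.2894
  x3 = (3 - (-2.4)·0.2000 - (2)·0.3469 - (-2)·-1.0000) / (7.4) = 0.1062
  x4 = (-2 - (2)·0.2000 - (0.2)·0.3469 - (1.1)·0.7297) / (5.3) = -0.6174

(0.1883, 0.2894, 0.1062, -0.6174)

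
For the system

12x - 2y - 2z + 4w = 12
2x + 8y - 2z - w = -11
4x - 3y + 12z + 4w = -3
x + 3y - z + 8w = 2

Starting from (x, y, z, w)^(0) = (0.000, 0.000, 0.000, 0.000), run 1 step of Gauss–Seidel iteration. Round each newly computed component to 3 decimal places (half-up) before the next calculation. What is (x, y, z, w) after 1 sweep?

(1.000, -1.625, -0.990, 0.611)

Iteration 1:
  x = (12 - (-2)·0.000 - (-2)·0.000 - (4)·0.000) / (12) = 1.000
  y = (-11 - (2)·1.000 - (-2)·0.000 - (-1)·0.000) / (8) = -1.625
  z = (-3 - (4)·1.000 - (-3)·-1.625 - (4)·0.000) / (12) = -0.990
  w = (2 - (1)·1.000 - (3)·-1.625 - (-1)·-0.990) / (8) = 0.611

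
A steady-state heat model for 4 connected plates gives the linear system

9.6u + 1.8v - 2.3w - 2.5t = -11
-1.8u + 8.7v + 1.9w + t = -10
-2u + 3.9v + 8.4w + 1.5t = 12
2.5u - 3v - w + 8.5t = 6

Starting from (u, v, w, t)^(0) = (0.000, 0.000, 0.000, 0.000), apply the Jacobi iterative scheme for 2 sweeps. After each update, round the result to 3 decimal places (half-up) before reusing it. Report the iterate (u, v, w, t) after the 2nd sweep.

Iteration 1:
  u = (-11 - (1.8)·0.000 - (-2.3)·0.000 - (-2.5)·0.000) / (9.6) = -1.146
  v = (-10 - (-1.8)·0.000 - (1.9)·0.000 - (1)·0.000) / (8.7) = -1.149
  w = (12 - (-2)·0.000 - (3.9)·0.000 - (1.5)·0.000) / (8.4) = 1.429
  t = (6 - (2.5)·0.000 - (-3)·0.000 - (-1)·0.000) / (8.5) = 0.706
Iteration 2:
  u = (-11 - (1.8)·-1.149 - (-2.3)·1.429 - (-2.5)·0.706) / (9.6) = -0.404
  v = (-10 - (-1.8)·-1.146 - (1.9)·1.429 - (1)·0.706) / (8.7) = -1.780
  w = (12 - (-2)·-1.146 - (3.9)·-1.149 - (1.5)·0.706) / (8.4) = 1.563
  t = (6 - (2.5)·-1.146 - (-3)·-1.149 - (-1)·1.429) / (8.5) = 0.806

(-0.404, -1.780, 1.563, 0.806)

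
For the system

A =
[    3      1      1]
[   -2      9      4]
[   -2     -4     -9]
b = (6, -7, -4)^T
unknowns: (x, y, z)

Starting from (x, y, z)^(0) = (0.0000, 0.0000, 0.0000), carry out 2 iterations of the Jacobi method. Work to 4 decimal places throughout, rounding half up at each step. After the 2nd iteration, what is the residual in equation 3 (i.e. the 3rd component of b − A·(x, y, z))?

1.2103

Iteration 1:
  x = (6 - (1)·0.0000 - (1)·0.0000) / (3) = 2.0000
  y = (-7 - (-2)·0.0000 - (4)·0.0000) / (9) = -0.7778
  z = (-4 - (-2)·0.0000 - (-4)·0.0000) / (-9) = 0.4444
Iteration 2:
  x = (6 - (1)·-0.7778 - (1)·0.4444) / (3) = 2.1111
  y = (-7 - (-2)·2.0000 - (4)·0.4444) / (9) = -0.5308
  z = (-4 - (-2)·2.0000 - (-4)·-0.7778) / (-9) = 0.3457
Residual b − A·x = (-0.1482, 0.6166, 1.2103)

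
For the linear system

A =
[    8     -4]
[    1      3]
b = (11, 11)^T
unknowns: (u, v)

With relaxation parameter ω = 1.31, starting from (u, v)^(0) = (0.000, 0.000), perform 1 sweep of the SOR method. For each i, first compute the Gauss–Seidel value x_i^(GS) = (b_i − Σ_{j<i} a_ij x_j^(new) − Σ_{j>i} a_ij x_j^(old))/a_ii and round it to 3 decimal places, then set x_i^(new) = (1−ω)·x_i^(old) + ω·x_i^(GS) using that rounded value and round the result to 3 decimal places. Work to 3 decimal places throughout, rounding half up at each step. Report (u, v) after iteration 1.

(1.801, 4.016)

Iteration 1:
  u: GS value = (11 - (-4)·0.000) / (8) = 1.375;  u ← (1−ω)·0.000 + ω·1.375 = 1.801
  v: GS value = (11 - (1)·1.801) / (3) = 3.066;  v ← (1−ω)·0.000 + ω·3.066 = 4.016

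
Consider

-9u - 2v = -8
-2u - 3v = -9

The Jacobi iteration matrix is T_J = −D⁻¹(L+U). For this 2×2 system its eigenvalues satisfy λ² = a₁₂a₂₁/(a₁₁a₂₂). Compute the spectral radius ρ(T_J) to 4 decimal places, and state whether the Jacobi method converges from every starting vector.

0.3849

a₁₂a₂₁/(a₁₁a₂₂) = (-2)·(-2) / ((-9)·(-3)) = 0.148148
ρ = √|0.148148| = √0.148148 = 0.3849
ρ < 1, so Jacobi converges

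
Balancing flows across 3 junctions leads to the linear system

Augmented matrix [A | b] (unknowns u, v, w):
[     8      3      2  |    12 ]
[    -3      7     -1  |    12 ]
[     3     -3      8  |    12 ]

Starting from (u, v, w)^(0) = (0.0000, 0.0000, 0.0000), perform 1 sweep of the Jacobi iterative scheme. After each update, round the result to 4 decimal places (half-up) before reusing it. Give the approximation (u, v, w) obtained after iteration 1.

(1.5000, 1.7143, 1.5000)

Iteration 1:
  u = (12 - (3)·0.0000 - (2)·0.0000) / (8) = 1.5000
  v = (12 - (-3)·0.0000 - (-1)·0.0000) / (7) = 1.7143
  w = (12 - (3)·0.0000 - (-3)·0.0000) / (8) = 1.5000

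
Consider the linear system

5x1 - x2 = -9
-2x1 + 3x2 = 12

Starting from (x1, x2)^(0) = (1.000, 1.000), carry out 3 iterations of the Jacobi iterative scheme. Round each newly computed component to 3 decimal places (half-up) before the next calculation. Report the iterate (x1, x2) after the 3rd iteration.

(-1.213, 3.422)

Iteration 1:
  x1 = (-9 - (-1)·1.000) / (5) = -1.600
  x2 = (12 - (-2)·1.000) / (3) = 4.667
Iteration 2:
  x1 = (-9 - (-1)·4.667) / (5) = -0.867
  x2 = (12 - (-2)·-1.600) / (3) = 2.933
Iteration 3:
  x1 = (-9 - (-1)·2.933) / (5) = -1.213
  x2 = (12 - (-2)·-0.867) / (3) = 3.422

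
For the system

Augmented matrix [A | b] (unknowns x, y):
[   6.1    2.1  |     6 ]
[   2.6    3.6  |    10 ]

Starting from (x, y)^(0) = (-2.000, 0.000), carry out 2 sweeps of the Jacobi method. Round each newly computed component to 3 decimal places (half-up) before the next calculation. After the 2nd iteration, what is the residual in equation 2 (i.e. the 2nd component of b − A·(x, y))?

3.781

Iteration 1:
  x = (6 - (2.1)·0.000) / (6.1) = 0.984
  y = (10 - (2.6)·-2.000) / (3.6) = 4.222
Iteration 2:
  x = (6 - (2.1)·4.222) / (6.1) = -0.470
  y = (10 - (2.6)·0.984) / (3.6) = 2.067
Residual b − A·x = (4.526, 3.781)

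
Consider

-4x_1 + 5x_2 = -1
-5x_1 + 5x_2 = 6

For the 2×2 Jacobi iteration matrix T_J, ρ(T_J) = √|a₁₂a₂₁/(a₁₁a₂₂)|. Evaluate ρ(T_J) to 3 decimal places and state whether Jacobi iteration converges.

1.118

a₁₂a₂₁/(a₁₁a₂₂) = (5)·(-5) / ((-4)·(5)) = 1.250000
ρ = √|1.250000| = √1.250000 = 1.118
ρ > 1, so Jacobi diverges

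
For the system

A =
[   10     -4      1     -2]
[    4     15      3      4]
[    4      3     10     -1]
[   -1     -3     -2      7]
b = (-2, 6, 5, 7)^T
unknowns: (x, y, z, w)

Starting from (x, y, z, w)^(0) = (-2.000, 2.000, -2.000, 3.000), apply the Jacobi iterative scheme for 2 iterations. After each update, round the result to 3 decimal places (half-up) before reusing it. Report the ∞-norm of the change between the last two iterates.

Iteration 1:
  x = (-2 - (-4)·2.000 - (1)·-2.000 - (-2)·3.000) / (10) = 1.400
  y = (6 - (4)·-2.000 - (3)·-2.000 - (4)·3.000) / (15) = 0.533
  z = (5 - (4)·-2.000 - (3)·2.000 - (-1)·3.000) / (10) = 1.000
  w = (7 - (-1)·-2.000 - (-3)·2.000 - (-2)·-2.000) / (7) = 1.000
Iteration 2:
  x = (-2 - (-4)·0.533 - (1)·1.000 - (-2)·1.000) / (10) = 0.113
  y = (6 - (4)·1.400 - (3)·1.000 - (4)·1.000) / (15) = -0.440
  z = (5 - (4)·1.400 - (3)·0.533 - (-1)·1.000) / (10) = -0.120
  w = (7 - (-1)·1.400 - (-3)·0.533 - (-2)·1.000) / (7) = 1.714
Change: (-1.287, -0.973, -1.120, 0.714) → max |·| = 1.287

1.287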